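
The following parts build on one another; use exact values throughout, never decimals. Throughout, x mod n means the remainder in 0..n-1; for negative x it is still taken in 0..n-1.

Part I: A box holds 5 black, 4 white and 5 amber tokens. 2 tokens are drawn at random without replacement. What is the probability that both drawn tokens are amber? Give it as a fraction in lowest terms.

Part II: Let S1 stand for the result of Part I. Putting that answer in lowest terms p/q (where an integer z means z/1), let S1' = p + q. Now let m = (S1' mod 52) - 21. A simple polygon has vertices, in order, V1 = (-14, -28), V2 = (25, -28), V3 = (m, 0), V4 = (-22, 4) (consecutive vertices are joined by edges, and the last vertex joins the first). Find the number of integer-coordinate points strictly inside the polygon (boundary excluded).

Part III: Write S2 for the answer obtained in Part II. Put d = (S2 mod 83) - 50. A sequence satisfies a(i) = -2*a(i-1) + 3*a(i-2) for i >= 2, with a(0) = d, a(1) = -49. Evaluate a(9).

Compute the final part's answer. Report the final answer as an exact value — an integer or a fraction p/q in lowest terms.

-295249

Part I: total draws C(14,2) = 91; favorable C(5,2) = 10; P = 10/91; answer 10/91
Part II: S1 = 10/91; threaded value p + q = 101; m = 28; cross terms: (-14*-28 - 25*-28)=1092, (25*0 - 28*-28)=784, (28*4 - -22*0)=112, (-22*-28 - -14*4)=672; twice the area = |2660| = 2660; area = 1330; boundary points = 39 + 1 + 2 + 8 = 50; strictly interior points = area - boundary/2 + 1 = 1306; answer 1306
Part III: S2 = 1306; d = 11; a(2) = -2*(-49) + 3*(11) = 131; iterating: a(2)=131, a(3)=-409, a(4)=1211, a(5)=-3649, a(6)=10931, a(7)=-32809, a(8)=98411, a(9)=-295249; answer -295249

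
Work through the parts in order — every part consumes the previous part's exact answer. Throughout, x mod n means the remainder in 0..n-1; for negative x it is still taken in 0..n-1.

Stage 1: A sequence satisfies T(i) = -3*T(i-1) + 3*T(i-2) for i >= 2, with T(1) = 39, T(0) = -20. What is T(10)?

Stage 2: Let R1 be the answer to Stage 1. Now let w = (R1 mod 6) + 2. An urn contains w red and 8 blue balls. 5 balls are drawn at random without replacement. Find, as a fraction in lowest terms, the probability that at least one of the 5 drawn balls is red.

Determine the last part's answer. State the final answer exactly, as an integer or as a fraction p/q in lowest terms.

Stage 1: T(2) = -3*(39) + 3*(-20) = -177; iterating: T(2)=-177, T(3)=648, T(4)=-2475, T(5)=9369, T(6)=-35532, T(7)=134703, T(8)=-510705, T(9)=1936224, T(10)=-7340787; answer -7340787
Stage 2: R1 = -7340787; w = 5; total draws C(13,5) = 1287; complement C(8,5) = 56; favorable 1287 - 56 = 1231; P = 1231/1287; answer 1231/1287

1231/1287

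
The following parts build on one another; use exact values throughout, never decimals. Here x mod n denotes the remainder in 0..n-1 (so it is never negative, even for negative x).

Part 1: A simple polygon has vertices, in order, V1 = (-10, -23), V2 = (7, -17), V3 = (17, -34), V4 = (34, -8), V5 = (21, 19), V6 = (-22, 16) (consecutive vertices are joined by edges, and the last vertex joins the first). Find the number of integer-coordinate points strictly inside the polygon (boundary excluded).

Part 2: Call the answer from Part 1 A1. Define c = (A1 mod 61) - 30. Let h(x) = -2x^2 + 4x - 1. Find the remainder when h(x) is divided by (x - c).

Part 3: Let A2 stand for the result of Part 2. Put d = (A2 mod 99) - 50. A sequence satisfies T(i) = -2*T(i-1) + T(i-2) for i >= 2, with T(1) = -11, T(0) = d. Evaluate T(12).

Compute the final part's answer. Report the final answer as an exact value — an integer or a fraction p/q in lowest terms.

129496

Part 1: cross terms: (-10*-17 - 7*-23)=331, (7*-34 - 17*-17)=51, (17*-8 - 34*-34)=1020, (34*19 - 21*-8)=814, (21*16 - -22*19)=754, (-22*-23 - -10*16)=666; twice the area = |3636| = 3636; area = 1818; boundary points = 1 + 1 + 1 + 1 + 1 + 3 = 8; strictly interior points = area - boundary/2 + 1 = 1815; answer 1815
Part 2: A1 = 1815; c = 16; remainder = value at the root: -2*(16)^2 + 4*(16)^1 - 1 = (-512) + (64) + (-1) = -449; answer -449
Part 3: A2 = -449; d = -4; T(2) = -2*(-11) + 1*(-4) = 18; iterating: T(2)=18, T(3)=-47, T(4)=112, T(5)=-271, T(6)=654, T(7)=-1579, T(8)=3812, T(9)=-9203, T(10)=22218, T(11)=-53639, T(12)=129496; answer 129496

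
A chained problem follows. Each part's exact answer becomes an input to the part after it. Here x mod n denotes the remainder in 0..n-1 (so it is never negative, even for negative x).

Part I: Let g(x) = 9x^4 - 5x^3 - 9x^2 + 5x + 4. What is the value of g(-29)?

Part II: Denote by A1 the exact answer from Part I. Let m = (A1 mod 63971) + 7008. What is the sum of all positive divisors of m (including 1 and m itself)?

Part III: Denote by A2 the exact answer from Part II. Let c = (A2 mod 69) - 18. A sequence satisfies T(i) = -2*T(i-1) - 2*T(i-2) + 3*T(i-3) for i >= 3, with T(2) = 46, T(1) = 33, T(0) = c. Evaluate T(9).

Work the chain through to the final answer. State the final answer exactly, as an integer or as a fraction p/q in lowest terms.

-213

Part I: 9*(-29)^4 - 5*(-29)^3 - 9*(-29)^2 + 5*(-29)^1 + 4 = (6365529) + (121945) + (-7569) + (-145) + (4) = 6479764; answer 6479764
Part II: A1 = 6479764; m = 25701; 25701 = 3 * 13 * 659; sigma = (1 + 3) * (1 + 13) * (1 + 659) = 4 * 14 * 660 = 36960; answer 36960
Part III: A2 = 36960; c = 27; T(3) = -2*(46) - 2*(33) + 3*(27) = -77; iterating: T(3)=-77, T(4)=161, T(5)=-30, T(6)=-493, T(7)=1529, T(8)=-2162, T(9)=-213; answer -213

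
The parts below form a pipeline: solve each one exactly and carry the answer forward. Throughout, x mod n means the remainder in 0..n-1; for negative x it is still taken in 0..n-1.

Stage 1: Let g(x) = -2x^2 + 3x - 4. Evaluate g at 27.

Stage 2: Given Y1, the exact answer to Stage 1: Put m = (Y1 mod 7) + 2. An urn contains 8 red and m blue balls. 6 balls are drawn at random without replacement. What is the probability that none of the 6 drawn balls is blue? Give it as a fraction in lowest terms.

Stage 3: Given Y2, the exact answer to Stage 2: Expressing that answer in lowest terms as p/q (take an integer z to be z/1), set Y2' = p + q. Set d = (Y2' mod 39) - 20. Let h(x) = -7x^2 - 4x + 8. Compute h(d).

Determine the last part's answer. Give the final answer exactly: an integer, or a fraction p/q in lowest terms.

Stage 1: -2*(27)^2 + 3*(27)^1 - 4 = (-1458) + (81) + (-4) = -1381; answer -1381
Stage 2: Y1 = -1381; m = 7; total draws C(15,6) = 5005; favorable C(8,6) = 28; P = 4/715; answer 4/715
Stage 3: Y2 = 4/715; threaded value p + q = 719; d = -3; -7*(-3)^2 - 4*(-3)^1 + 8 = (-63) + (12) + (8) = -43; answer -43

-43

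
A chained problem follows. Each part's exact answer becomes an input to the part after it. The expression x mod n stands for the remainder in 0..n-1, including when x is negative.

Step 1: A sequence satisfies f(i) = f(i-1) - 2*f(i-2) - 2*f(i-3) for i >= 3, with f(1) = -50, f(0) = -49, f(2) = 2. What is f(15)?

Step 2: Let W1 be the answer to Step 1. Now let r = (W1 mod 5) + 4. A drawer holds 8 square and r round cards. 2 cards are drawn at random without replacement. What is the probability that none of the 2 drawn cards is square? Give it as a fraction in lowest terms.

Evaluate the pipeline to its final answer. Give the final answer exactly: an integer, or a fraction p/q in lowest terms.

1/5

Step 1: f(3) = 1*(2) - 2*(-50) - 2*(-49) = 200; iterating: f(3)=200, f(4)=296, f(5)=-108, f(6)=-1100, f(7)=-1476, f(8)=940, f(9)=6092, f(10)=7164, f(11)=-6900, f(12)=-33412, f(13)=-33940, f(14)=46684, f(15)=181388; answer 181388
Step 2: W1 = 181388; r = 7; total draws C(15,2) = 105; favorable C(7,2) = 21; P = 1/5; answer 1/5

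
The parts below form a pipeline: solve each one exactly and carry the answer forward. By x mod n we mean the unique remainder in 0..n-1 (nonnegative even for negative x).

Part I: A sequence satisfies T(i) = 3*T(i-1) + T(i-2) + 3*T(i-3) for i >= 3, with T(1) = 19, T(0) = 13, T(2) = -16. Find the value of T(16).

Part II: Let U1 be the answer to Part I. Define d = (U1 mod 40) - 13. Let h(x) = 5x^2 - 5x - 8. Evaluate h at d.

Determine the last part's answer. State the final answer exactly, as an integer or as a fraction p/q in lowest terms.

2752

Part I: T(3) = 3*(-16) + 1*(19) + 3*(13) = 10; iterating: T(3)=10, T(4)=71, T(5)=175, T(6)=626, T(7)=2266, T(8)=7949, T(9)=27991, T(10)=98720, T(11)=347998, T(12)=1226687, T(13)=4324219, T(14)=15243338, T(15)=53734294, T(16)=189418877; answer 189418877
Part II: U1 = 189418877; d = 24; 5*(24)^2 - 5*(24)^1 - 8 = (2880) + (-120) + (-8) = 2752; answer 2752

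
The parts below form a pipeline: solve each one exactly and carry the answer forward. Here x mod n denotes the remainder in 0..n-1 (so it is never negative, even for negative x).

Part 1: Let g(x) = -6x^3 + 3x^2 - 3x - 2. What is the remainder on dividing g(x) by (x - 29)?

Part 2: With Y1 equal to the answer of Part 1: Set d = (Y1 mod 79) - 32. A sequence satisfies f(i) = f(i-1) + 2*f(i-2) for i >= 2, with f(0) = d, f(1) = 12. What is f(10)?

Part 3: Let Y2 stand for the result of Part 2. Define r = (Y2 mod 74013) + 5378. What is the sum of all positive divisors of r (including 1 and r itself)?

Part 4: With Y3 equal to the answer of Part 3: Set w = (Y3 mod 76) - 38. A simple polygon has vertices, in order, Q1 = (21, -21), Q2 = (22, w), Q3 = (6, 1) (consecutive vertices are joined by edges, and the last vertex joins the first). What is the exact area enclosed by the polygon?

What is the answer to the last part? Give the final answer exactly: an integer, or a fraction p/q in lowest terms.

7/2

Part 1: remainder = value at the root: -6*(29)^3 + 3*(29)^2 - 3*(29)^1 - 2 = (-146334) + (2523) + (-87) + (-2) = -143900; answer -143900
Part 2: Y1 = -143900; d = 6; f(2) = 1*(12) + 2*(6) = 24; iterating: f(2)=24, f(3)=48, f(4)=96, f(5)=192, f(6)=384, f(7)=768, f(8)=1536, f(9)=3072, f(10)=6144; answer 6144
Part 3: Y2 = 6144; r = 11522; 11522 = 2 * 7 * 823; sigma = (1 + 2) * (1 + 7) * (1 + 823) = 3 * 8 * 824 = 19776; answer 19776
Part 4: Y3 = 19776; w = -22; cross terms: (21*-22 - 22*-21)=0, (22*1 - 6*-22)=154, (6*-21 - 21*1)=-147; twice the area = |7| = 7; area = 7/2; answer 7/2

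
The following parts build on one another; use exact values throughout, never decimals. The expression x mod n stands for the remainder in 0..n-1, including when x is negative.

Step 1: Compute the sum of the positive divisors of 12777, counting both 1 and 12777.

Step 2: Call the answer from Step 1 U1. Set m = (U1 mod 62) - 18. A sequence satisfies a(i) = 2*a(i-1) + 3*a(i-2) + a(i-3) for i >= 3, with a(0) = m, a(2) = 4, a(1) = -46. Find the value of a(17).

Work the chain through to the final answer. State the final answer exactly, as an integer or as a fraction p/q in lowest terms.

-531320896

Step 1: 12777 = 3 * 4259; sigma = (1 + 3) * (1 + 4259) = 4 * 4260 = 17040; answer 17040
Step 2: U1 = 17040; m = 34; a(3) = 2*(4) + 3*(-46) + 1*(34) = -96; iterating: a(3)=-96, a(4)=-226, a(5)=-736, a(6)=-2246, a(7)=-6926, a(8)=-21326, a(9)=-65676, a(10)=-202256, a(11)=-622866, a(12)=-1918176, a(13)=-5907206, a(14)=-18191806, a(15)=-56023406, a(16)=-172529436, a(17)=-531320896; answer -531320896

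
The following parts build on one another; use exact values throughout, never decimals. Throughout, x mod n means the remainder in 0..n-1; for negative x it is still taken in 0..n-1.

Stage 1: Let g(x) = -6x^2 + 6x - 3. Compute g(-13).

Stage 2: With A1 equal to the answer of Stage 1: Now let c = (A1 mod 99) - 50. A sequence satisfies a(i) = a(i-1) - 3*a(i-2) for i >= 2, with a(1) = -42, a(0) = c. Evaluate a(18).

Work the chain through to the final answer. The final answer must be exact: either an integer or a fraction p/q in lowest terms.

Stage 1: -6*(-13)^2 + 6*(-13)^1 - 3 = (-1014) + (-78) + (-3) = -1095; answer -1095
Stage 2: A1 = -1095; c = 43; a(2) = 1*(-42) - 3*(43) = -171; iterating: a(2)=-171, a(3)=-45, a(4)=468, a(5)=603, a(6)=-801, a(7)=-2610, a(8)=-207, a(9)=7623, a(10)=8244, a(11)=-14625, a(12)=-39357, a(13)=4518, a(14)=122589, a(15)=109035, a(16)=-258732, a(17)=-585837, a(18)=190359; answer 190359

190359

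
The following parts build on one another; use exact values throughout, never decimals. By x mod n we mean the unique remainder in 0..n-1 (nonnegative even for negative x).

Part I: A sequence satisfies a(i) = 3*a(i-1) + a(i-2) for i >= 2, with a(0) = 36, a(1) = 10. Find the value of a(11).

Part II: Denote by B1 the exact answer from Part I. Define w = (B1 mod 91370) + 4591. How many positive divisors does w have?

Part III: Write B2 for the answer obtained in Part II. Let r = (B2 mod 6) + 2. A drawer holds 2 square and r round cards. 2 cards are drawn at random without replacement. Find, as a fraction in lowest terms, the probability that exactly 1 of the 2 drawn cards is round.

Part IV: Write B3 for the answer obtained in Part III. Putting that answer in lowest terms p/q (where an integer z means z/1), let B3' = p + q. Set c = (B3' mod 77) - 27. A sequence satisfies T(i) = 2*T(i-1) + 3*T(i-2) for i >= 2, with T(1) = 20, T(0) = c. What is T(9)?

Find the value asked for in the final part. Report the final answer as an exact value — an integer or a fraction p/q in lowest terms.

Part I: a(2) = 3*(10) + 1*(36) = 66; iterating: a(2)=66, a(3)=208, a(4)=690, a(5)=2278, a(6)=7524, a(7)=24850, a(8)=82074, a(9)=271072, a(10)=895290, a(11)=2956942; answer 2956942
Part II: B1 = 2956942; w = 37693; 37693 is prime, so its only divisors are 1 and 37693; count = 2; answer 2
Part III: B2 = 2; r = 4; total draws C(6,2) = 15; favorable C(4,1)*C(2,1) = 8; P = 8/15; answer 8/15
Part IV: B3 = 8/15; threaded value p + q = 23; c = -4; T(2) = 2*(20) + 3*(-4) = 28; iterating: T(2)=28, T(3)=116, T(4)=316, T(5)=980, T(6)=2908, T(7)=8756, T(8)=26236, T(9)=78740; answer 78740

78740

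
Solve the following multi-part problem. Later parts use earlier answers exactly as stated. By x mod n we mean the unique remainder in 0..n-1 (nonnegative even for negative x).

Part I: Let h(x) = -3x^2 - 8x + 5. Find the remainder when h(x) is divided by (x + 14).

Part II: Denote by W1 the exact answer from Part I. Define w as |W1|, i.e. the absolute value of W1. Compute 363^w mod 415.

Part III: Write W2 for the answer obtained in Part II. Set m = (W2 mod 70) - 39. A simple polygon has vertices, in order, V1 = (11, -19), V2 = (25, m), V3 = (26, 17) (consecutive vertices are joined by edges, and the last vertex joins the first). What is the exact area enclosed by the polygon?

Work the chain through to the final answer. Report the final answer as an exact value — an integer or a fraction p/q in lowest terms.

99/2

Part I: remainder = value at the root: -3*(-14)^2 - 8*(-14)^1 + 5 = (-588) + (112) + (5) = -471; answer -471
Part II: W1 = -471; w = 471; squarings mod 415: 363^1=363, 363^2=214, 363^4=146, 363^8=151, 363^16=391, 363^32=161, 363^64=191, 363^128=376, 363^256=276; 363^471 = 363^1 * 363^2 * 363^4 * 363^16 * 363^64 * 363^128 * 363^256 = 397 (mod 415); answer 397
Part III: W2 = 397; m = 8; cross terms: (11*8 - 25*-19)=563, (25*17 - 26*8)=217, (26*-19 - 11*17)=-681; twice the area = |99| = 99; area = 99/2; answer 99/2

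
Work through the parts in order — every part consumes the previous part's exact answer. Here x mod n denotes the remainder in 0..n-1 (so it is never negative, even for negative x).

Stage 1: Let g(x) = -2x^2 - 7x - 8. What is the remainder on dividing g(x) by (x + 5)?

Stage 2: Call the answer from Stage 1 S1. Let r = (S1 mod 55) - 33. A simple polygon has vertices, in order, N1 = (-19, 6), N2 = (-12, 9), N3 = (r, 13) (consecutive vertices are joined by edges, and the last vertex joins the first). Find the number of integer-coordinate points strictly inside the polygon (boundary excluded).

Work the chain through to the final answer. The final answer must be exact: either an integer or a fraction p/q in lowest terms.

Stage 1: remainder = value at the root: -2*(-5)^2 - 7*(-5)^1 - 8 = (-50) + (35) + (-8) = -23; answer -23
Stage 2: S1 = -23; r = -1; cross terms: (-19*9 - -12*6)=-99, (-12*13 - -1*9)=-147, (-1*6 - -19*13)=241; twice the area = |-5| = 5; area = 5/2; boundary points = 1 + 1 + 1 = 3; strictly interior points = area - boundary/2 + 1 = 2; answer 2

2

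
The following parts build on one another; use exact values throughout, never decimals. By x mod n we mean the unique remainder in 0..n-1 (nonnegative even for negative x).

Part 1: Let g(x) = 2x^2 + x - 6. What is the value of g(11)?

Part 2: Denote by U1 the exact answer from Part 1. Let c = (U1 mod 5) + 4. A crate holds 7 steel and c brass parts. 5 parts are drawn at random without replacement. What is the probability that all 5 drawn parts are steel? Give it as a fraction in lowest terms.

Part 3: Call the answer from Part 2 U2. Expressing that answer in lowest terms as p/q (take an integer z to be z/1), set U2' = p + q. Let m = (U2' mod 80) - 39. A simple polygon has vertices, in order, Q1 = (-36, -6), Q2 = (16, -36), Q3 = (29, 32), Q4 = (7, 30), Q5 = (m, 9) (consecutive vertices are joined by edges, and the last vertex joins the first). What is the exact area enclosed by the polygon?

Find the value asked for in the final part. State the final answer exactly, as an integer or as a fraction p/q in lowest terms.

4089/2

Part 1: 2*(11)^2 + 1*(11)^1 - 6 = (242) + (11) + (-6) = 247; answer 247
Part 2: U1 = 247; c = 6; total draws C(13,5) = 1287; favorable C(7,5) = 21; P = 7/429; answer 7/429
Part 3: U2 = 7/429; threaded value p + q = 436; m = -3; cross terms: (-36*-36 - 16*-6)=1392, (16*32 - 29*-36)=1556, (29*30 - 7*32)=646, (7*9 - -3*30)=153, (-3*-6 - -36*9)=342; twice the area = |4089| = 4089; area = 4089/2; answer 4089/2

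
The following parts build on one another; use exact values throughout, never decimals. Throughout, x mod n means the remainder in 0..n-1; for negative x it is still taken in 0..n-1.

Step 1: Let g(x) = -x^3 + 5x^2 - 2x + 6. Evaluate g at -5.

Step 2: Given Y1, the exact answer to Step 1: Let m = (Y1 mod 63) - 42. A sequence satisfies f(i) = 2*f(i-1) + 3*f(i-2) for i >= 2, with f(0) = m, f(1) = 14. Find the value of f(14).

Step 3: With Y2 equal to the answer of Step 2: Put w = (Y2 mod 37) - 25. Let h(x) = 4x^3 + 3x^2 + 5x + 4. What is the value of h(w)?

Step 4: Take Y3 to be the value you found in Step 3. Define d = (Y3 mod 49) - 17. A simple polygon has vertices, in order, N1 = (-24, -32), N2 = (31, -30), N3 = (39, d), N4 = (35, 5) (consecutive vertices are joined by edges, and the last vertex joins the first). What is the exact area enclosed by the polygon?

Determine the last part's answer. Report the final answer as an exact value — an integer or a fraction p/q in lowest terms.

Step 1: -1*(-5)^3 + 5*(-5)^2 - 2*(-5)^1 + 6 = (125) + (125) + (10) + (6) = 266; answer 266
Step 2: Y1 = 266; m = -28; f(2) = 2*(14) + 3*(-28) = -56; iterating: f(2)=-56, f(3)=-70, f(4)=-308, f(5)=-826, f(6)=-2576, f(7)=-7630, f(8)=-22988, f(9)=-68866, f(10)=-206696, f(11)=-619990, f(12)=-1860068, f(13)=-5580106, f(14)=-16740416; answer -16740416
Step 3: Y2 = -16740416; w = -13; 4*(-13)^3 + 3*(-13)^2 + 5*(-13)^1 + 4 = (-8788) + (507) + (-65) + (4) = -8342; answer -8342
Step 4: Y3 = -8342; d = 20; cross terms: (-24*-30 - 31*-32)=1712, (31*20 - 39*-30)=1790, (39*5 - 35*20)=-505, (35*-32 - -24*5)=-1000; twice the area = |1997| = 1997; area = 1997/2; answer 1997/2

1997/2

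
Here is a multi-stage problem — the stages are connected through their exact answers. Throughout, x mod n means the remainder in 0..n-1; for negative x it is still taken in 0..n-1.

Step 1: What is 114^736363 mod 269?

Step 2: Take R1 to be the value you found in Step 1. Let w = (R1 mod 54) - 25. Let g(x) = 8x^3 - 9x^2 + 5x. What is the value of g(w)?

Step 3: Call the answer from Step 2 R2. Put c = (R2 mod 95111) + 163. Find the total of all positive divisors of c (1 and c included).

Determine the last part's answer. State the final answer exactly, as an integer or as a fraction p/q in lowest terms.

Step 1: squarings mod 269: 114^1=114, 114^2=84, 114^4=62, 114^8=78, 114^16=166, 114^32=118, 114^64=205, 114^128=61, 114^256=224, 114^512=142, 114^1024=258, 114^2048=121, 114^4096=115, 114^8192=44, 114^16384=53, 114^32768=119, 114^65536=173, 114^131072=70, 114^262144=58, 114^524288=136; 114^736363 = 114^1 * 114^2 * 114^8 * 114^32 * 114^64 * 114^1024 * 114^2048 * 114^4096 * 114^8192 * 114^65536 * 114^131072 * 114^524288 = 267 (mod 269); answer 267
Step 2: R1 = 267; w = 26; 8*(26)^3 - 9*(26)^2 + 5*(26)^1 = (140608) + (-6084) + (130) = 134654; answer 134654
Step 3: R2 = 134654; c = 39706; 39706 = 2 * 19853; sigma = (1 + 2) * (1 + 19853) = 3 * 19854 = 59562; answer 59562

59562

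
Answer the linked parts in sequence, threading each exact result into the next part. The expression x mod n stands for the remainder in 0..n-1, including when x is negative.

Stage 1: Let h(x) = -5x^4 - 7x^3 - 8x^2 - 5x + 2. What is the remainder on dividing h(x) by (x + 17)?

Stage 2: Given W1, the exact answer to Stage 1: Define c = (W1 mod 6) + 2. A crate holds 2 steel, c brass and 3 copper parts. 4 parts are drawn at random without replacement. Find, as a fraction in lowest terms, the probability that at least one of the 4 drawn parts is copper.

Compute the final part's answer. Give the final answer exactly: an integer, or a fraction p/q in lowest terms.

Stage 1: remainder = value at the root: -5*(-17)^4 - 7*(-17)^3 - 8*(-17)^2 - 5*(-17)^1 + 2 = (-417605) + (34391) + (-2312) + (85) + (2) = -385439; answer -385439
Stage 2: W1 = -385439; c = 3; total draws C(8,4) = 70; complement C(5,4) = 5; favorable 70 - 5 = 65; P = 13/14; answer 13/14

13/14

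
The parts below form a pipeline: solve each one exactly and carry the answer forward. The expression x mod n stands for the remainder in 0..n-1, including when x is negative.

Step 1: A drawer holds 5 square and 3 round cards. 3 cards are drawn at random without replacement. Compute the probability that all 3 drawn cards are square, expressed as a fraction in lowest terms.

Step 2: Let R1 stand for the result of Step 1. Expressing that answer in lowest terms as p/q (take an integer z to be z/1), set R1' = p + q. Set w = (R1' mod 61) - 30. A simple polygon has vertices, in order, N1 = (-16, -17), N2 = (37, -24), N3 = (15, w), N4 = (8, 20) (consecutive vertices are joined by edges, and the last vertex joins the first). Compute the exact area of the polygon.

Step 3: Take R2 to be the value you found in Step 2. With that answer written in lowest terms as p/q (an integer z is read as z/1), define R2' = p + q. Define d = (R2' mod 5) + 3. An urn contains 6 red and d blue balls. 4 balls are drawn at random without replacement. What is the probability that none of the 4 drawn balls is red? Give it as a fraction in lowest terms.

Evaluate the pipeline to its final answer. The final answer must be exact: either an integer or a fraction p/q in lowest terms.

1/33

Step 1: total draws C(8,3) = 56; favorable C(5,3) = 10; P = 5/28; answer 5/28
Step 2: R1 = 5/28; threaded value p + q = 33; w = 3; cross terms: (-16*-24 - 37*-17)=1013, (37*3 - 15*-24)=471, (15*20 - 8*3)=276, (8*-17 - -16*20)=184; twice the area = |1944| = 1944; area = 972; answer 972
Step 3: R2 = 972; threaded value p + q = 973; d = 6; total draws C(12,4) = 495; favorable C(6,4) = 15; P = 1/33; answer 1/33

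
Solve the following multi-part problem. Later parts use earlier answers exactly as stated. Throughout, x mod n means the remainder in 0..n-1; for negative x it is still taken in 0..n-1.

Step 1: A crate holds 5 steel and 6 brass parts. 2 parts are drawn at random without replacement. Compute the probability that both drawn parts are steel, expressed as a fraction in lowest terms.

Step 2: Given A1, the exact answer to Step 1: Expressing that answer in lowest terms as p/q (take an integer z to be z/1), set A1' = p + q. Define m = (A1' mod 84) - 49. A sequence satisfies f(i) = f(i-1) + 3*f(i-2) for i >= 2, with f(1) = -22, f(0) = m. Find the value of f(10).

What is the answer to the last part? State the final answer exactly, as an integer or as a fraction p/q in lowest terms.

-80362

Step 1: total draws C(11,2) = 55; favorable C(5,2) = 10; P = 2/11; answer 2/11
Step 2: A1 = 2/11; threaded value p + q = 13; m = -36; f(2) = 1*(-22) + 3*(-36) = -130; iterating: f(2)=-130, f(3)=-196, f(4)=-586, f(5)=-1174, f(6)=-2932, f(7)=-6454, f(8)=-15250, f(9)=-34612, f(10)=-80362; answer -80362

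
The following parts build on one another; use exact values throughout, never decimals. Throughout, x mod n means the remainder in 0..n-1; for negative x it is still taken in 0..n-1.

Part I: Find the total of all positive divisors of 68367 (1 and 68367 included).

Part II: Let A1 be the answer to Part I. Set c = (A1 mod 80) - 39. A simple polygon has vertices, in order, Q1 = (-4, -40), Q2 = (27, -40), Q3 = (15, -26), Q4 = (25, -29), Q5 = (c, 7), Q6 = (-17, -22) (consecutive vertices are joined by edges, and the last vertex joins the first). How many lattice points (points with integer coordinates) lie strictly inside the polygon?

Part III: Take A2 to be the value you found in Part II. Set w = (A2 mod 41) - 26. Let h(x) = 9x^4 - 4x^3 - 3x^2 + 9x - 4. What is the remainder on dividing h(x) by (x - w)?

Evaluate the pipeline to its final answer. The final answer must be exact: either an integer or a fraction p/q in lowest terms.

142

Part I: 68367 = 3 * 13 * 1753; sigma = (1 + 3) * (1 + 13) * (1 + 1753) = 4 * 14 * 1754 = 98224; answer 98224
Part II: A1 = 98224; c = 25; cross terms: (-4*-40 - 27*-40)=1240, (27*-26 - 15*-40)=-102, (15*-29 - 25*-26)=215, (25*7 - 25*-29)=900, (25*-22 - -17*7)=-431, (-17*-40 - -4*-22)=592; twice the area = |2414| = 2414; area = 1207; boundary points = 31 + 2 + 1 + 36 + 1 + 1 = 72; strictly interior points = area - boundary/2 + 1 = 1172; answer 1172
Part III: A2 = 1172; w = -2; remainder = value at the root: 9*(-2)^4 - 4*(-2)^3 - 3*(-2)^2 + 9*(-2)^1 - 4 = (144) + (32) + (-12) + (-18) + (-4) = 142; answer 142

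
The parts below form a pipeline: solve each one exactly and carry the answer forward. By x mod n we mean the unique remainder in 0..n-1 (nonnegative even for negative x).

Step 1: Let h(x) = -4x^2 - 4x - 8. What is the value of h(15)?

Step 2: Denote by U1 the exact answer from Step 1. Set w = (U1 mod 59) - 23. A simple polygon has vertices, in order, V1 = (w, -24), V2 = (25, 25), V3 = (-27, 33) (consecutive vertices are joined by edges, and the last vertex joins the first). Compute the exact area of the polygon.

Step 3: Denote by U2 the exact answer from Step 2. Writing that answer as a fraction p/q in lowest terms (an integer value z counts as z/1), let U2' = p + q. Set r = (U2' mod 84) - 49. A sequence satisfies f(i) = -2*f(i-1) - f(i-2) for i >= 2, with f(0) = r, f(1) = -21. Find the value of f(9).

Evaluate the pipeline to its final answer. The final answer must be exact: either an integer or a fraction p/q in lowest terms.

-45

Step 1: -4*(15)^2 - 4*(15)^1 - 8 = (-900) + (-60) + (-8) = -968; answer -968
Step 2: U1 = -968; w = 12; cross terms: (12*25 - 25*-24)=900, (25*33 - -27*25)=1500, (-27*-24 - 12*33)=252; twice the area = |2652| = 2652; area = 1326; answer 1326
Step 3: U2 = 1326; threaded value p + q = 1327; r = 18; f(2) = -2*(-21) - 1*(18) = 24; iterating: f(2)=24, f(3)=-27, f(4)=30, f(5)=-33, f(6)=36, f(7)=-39, f(8)=42, f(9)=-45; answer -45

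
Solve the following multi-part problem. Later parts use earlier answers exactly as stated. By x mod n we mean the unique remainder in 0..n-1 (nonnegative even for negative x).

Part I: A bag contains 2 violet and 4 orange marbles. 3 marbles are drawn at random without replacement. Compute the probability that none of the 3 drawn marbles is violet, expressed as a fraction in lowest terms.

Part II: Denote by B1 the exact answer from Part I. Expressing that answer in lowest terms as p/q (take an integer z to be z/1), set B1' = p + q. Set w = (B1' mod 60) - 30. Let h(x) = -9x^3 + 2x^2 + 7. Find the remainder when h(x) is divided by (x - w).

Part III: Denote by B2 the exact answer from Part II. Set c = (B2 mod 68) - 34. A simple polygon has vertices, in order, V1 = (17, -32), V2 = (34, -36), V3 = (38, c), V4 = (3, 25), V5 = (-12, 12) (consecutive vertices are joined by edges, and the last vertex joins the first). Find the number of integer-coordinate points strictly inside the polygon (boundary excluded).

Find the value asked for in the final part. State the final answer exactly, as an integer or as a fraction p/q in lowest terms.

1855

Part I: total draws C(6,3) = 20; favorable C(4,3) = 4; P = 1/5; answer 1/5
Part II: B1 = 1/5; threaded value p + q = 6; w = -24; remainder = value at the root: -9*(-24)^3 + 2*(-24)^2 + 7 = (124416) + (1152) + (7) = 125575; answer 125575
Part III: B2 = 125575; c = 13; cross terms: (17*-36 - 34*-32)=476, (34*13 - 38*-36)=1810, (38*25 - 3*13)=911, (3*12 - -12*25)=336, (-12*-32 - 17*12)=180; twice the area = |3713| = 3713; area = 3713/2; boundary points = 1 + 1 + 1 + 1 + 1 = 5; strictly interior points = area - boundary/2 + 1 = 1855; answer 1855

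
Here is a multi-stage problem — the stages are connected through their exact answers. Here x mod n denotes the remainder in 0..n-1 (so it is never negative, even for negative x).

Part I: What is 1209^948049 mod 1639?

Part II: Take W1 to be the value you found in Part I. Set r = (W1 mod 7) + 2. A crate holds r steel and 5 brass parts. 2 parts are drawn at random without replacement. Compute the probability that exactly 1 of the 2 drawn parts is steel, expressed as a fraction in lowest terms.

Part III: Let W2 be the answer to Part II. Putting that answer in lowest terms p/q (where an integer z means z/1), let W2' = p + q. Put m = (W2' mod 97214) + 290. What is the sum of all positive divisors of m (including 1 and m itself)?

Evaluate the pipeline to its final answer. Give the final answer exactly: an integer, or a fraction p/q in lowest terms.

Part I: squarings mod 1639: 1209^1=1209, 1209^2=1332, 1209^4=826, 1209^8=452, 1209^16=1068, 1209^32=1519, 1209^64=1288, 1209^128=276, 1209^256=782, 1209^512=177, 1209^1024=188, 1209^2048=925, 1209^4096=67, 1209^8192=1211, 1209^16384=1255, 1209^32768=1585, 1209^65536=1277, 1209^131072=1563, 1209^262144=859, 1209^524288=331; 1209^948049 = 1209^1 * 1209^16 * 1209^64 * 1209^256 * 1209^512 * 1209^1024 * 1209^4096 * 1209^8192 * 1209^16384 * 1209^131072 * 1209^262144 * 1209^524288 = 1374 (mod 1639); answer 1374
Part II: W1 = 1374; r = 4; total draws C(9,2) = 36; favorable C(4,1)*C(5,1) = 20; P = 5/9; answer 5/9
Part III: W2 = 5/9; threaded value p + q = 14; m = 304; 304 = 2^4 * 19; sigma = (1 + 2 + 4 + 8 + 16) * (1 + 19) = 31 * 20 = 620; answer 620

620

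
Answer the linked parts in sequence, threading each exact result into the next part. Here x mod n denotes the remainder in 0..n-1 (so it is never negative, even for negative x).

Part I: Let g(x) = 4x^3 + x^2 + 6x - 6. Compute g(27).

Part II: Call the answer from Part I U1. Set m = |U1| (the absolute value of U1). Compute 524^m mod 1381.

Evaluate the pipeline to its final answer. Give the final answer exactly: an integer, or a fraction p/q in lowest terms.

988

Part I: 4*(27)^3 + 1*(27)^2 + 6*(27)^1 - 6 = (78732) + (729) + (162) + (-6) = 79617; answer 79617
Part II: U1 = 79617; m = 79617; squarings mod 1381: 524^1=524, 524^2=1138, 524^4=1047, 524^8=1076, 524^16=498, 524^32=805, 524^64=336, 524^128=1035, 524^256=950, 524^512=707, 524^1024=1308, 524^2048=1186, 524^4096=738, 524^8192=530, 524^16384=557, 524^32768=905, 524^65536=92; 524^79617 = 524^1 * 524^256 * 524^512 * 524^1024 * 524^4096 * 524^8192 * 524^65536 = 988 (mod 1381); answer 988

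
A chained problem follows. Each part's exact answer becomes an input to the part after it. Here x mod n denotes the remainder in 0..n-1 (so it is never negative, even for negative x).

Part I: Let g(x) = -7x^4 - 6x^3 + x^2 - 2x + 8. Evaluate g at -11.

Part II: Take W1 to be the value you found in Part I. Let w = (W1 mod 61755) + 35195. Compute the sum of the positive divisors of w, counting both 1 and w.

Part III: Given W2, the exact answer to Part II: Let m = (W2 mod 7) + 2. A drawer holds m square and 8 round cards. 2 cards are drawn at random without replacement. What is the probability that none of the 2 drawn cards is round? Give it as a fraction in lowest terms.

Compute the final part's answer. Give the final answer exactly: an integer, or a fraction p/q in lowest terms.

Part I: -7*(-11)^4 - 6*(-11)^3 + 1*(-11)^2 - 2*(-11)^1 + 8 = (-102487) + (7986) + (121) + (22) + (8) = -94350; answer -94350
Part II: W1 = -94350; w = 64355; 64355 = 5 * 61 * 211; sigma = (1 + 5) * (1 + 61) * (1 + 211) = 6 * 62 * 212 = 78864; answer 78864
Part III: W2 = 78864; m = 4; total draws C(12,2) = 66; favorable C(4,2) = 6; P = 1/11; answer 1/11

1/11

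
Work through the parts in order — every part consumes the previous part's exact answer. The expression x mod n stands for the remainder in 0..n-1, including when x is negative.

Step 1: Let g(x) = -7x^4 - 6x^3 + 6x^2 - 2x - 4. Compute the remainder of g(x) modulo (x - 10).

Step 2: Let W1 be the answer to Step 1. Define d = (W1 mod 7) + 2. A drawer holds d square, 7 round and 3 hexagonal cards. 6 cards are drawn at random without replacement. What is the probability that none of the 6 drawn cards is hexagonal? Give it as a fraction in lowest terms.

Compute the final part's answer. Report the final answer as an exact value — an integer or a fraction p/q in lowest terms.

Step 1: remainder = value at the root: -7*(10)^4 - 6*(10)^3 + 6*(10)^2 - 2*(10)^1 - 4 = (-70000) + (-6000) + (600) + (-20) + (-4) = -75424; answer -75424
Step 2: W1 = -75424; d = 3; total draws C(13,6) = 1716; favorable C(10,6) = 210; P = 35/286; answer 35/286

35/286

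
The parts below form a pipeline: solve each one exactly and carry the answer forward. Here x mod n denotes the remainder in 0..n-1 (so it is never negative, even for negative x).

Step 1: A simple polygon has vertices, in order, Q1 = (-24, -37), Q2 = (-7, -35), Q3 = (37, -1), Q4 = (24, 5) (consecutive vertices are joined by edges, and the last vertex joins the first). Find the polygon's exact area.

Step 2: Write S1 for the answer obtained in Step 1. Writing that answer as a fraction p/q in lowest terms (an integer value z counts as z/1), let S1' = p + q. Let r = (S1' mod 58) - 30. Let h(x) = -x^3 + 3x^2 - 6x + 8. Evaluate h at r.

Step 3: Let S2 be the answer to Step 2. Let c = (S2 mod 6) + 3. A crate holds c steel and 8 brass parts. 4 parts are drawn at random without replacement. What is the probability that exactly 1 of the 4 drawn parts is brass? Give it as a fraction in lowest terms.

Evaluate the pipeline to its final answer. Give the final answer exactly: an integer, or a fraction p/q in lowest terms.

Step 1: cross terms: (-24*-35 - -7*-37)=581, (-7*-1 - 37*-35)=1302, (37*5 - 24*-1)=209, (24*-37 - -24*5)=-768; twice the area = |1324| = 1324; area = 662; answer 662
Step 2: S1 = 662; threaded value p + q = 663; r = -5; -1*(-5)^3 + 3*(-5)^2 - 6*(-5)^1 + 8 = (125) + (75) + (30) + (8) = 238; answer 238
Step 3: S2 = 238; c = 7; total draws C(15,4) = 1365; favorable C(8,1)*C(7,3) = 280; P = 8/39; answer 8/39

8/39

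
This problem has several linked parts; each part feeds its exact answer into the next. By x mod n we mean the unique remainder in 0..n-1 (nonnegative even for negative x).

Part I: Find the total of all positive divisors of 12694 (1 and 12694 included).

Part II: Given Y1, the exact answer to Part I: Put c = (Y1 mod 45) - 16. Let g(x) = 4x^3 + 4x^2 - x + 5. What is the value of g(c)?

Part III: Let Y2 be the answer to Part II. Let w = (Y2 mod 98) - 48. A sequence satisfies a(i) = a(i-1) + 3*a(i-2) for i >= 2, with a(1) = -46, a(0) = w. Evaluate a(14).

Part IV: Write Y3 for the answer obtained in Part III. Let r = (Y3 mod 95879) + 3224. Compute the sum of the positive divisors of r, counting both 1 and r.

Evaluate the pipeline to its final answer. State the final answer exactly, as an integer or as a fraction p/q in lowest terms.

Part I: 12694 = 2 * 11 * 577; sigma = (1 + 2) * (1 + 11) * (1 + 577) = 3 * 12 * 578 = 20808; answer 20808
Part II: Y1 = 20808; c = 2; 4*(2)^3 + 4*(2)^2 - 1*(2)^1 + 5 = (32) + (16) + (-2) + (5) = 51; answer 51
Part III: Y2 = 51; w = 3; a(2) = 1*(-46) + 3*(3) = -37; iterating: a(2)=-37, a(3)=-175, a(4)=-286, a(5)=-811, a(6)=-1669, a(7)=-4102, a(8)=-9109, a(9)=-21415, a(10)=-48742, a(11)=-112987, a(12)=-259213, a(13)=-598174, a(14)=-1375813; answer -1375813
Part IV: Y3 = -1375813; r = 65596; 65596 = 2^2 * 23^2 * 31; sigma = (1 + 2 + 4) * (1 + 23 + 529) * (1 + 31) = 7 * 553 * 32 = 123872; answer 123872

123872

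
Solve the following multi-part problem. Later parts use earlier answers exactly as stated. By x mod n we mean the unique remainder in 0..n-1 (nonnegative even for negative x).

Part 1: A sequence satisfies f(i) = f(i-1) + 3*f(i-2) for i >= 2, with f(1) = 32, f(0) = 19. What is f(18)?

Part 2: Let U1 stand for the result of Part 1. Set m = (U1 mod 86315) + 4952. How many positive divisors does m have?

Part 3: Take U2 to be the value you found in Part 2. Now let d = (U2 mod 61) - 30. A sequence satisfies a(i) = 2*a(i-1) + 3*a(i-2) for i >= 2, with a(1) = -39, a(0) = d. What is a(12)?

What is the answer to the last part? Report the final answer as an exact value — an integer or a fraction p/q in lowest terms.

-8635926

Part 1: f(2) = 1*(32) + 3*(19) = 89; iterating: f(2)=89, f(3)=185, f(4)=452, f(5)=1007, f(6)=2363, f(7)=5384, f(8)=12473, f(9)=28625, f(10)=66044, f(11)=151919, f(12)=350051, f(13)=805808, f(14)=1855961, f(15)=4273385, f(16)=9841268, f(17)=22661423, f(18)=52185227; answer 52185227
Part 2: U1 = 52185227; m = 55919; 55919 = 199 * 281; number of divisors = (1+1) * (1+1) = 4; answer 4
Part 3: U2 = 4; d = -26; a(2) = 2*(-39) + 3*(-26) = -156; iterating: a(2)=-156, a(3)=-429, a(4)=-1326, a(5)=-3939, a(6)=-11856, a(7)=-35529, a(8)=-106626, a(9)=-319839, a(10)=-959556, a(11)=-2878629, a(12)=-8635926; answer -8635926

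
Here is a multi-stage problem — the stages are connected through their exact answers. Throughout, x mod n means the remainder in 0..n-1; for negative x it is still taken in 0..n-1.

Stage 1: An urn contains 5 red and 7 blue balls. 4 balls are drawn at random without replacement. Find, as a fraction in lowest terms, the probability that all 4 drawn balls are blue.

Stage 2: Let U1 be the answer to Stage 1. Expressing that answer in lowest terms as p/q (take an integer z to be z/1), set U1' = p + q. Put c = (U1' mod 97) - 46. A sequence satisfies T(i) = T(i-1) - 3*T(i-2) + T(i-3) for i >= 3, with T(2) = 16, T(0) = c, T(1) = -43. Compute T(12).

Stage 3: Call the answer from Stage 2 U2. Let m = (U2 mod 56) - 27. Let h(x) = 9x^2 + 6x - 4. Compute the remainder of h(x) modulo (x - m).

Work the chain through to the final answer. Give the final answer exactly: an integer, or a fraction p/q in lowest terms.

Stage 1: total draws C(12,4) = 495; favorable C(7,4) = 35; P = 7/99; answer 7/99
Stage 2: U1 = 7/99; threaded value p + q = 106; c = -37; T(3) = 1*(16) - 3*(-43) + 1*(-37) = 108; iterating: T(3)=108, T(4)=17, T(5)=-291, T(6)=-234, T(7)=656, T(8)=1067, T(9)=-1135, T(10)=-3680, T(11)=792, T(12)=10697; answer 10697
Stage 3: U2 = 10697; m = -26; remainder = value at the root: 9*(-26)^2 + 6*(-26)^1 - 4 = (6084) + (-156) + (-4) = 5924; answer 5924

5924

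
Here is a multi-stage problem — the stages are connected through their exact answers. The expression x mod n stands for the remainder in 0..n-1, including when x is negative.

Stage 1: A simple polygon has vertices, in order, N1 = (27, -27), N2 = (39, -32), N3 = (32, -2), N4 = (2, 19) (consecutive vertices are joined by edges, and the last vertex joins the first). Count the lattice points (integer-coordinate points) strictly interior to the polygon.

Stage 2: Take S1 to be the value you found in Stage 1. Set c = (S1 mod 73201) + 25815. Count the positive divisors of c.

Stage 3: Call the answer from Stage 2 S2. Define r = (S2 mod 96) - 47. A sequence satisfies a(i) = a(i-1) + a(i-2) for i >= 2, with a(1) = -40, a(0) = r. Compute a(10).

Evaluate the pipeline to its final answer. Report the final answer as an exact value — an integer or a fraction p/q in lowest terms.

-3526

Stage 1: cross terms: (27*-32 - 39*-27)=189, (39*-2 - 32*-32)=946, (32*19 - 2*-2)=612, (2*-27 - 27*19)=-567; twice the area = |1180| = 1180; area = 590; boundary points = 1 + 1 + 3 + 1 = 6; strictly interior points = area - boundary/2 + 1 = 588; answer 588
Stage 2: S1 = 588; c = 26403; 26403 = 3 * 13 * 677; number of divisors = (1+1) * (1+1) * (1+1) = 8; answer 8
Stage 3: S2 = 8; r = -39; a(2) = 1*(-40) + 1*(-39) = -79; iterating: a(2)=-79, a(3)=-119, a(4)=-198, a(5)=-317, a(6)=-515, a(7)=-832, a(8)=-1347, a(9)=-2179, a(10)=-3526; answer -3526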